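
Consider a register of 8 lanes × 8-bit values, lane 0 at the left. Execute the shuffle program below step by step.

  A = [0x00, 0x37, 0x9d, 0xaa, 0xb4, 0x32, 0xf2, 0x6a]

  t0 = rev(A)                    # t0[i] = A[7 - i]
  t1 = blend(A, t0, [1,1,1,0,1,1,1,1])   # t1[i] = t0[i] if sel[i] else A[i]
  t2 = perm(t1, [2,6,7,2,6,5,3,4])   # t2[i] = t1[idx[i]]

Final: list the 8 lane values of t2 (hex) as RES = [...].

RES = [ 0x32  0x37  0x00  0x32  0x37  0x9d  0xaa  0xaa ]

  t0: 6a f2 32 b4 aa 9d 37 00
  t1: 6a f2 32 aa aa 9d 37 00
  t2: 32 37 00 32 37 9d aa aa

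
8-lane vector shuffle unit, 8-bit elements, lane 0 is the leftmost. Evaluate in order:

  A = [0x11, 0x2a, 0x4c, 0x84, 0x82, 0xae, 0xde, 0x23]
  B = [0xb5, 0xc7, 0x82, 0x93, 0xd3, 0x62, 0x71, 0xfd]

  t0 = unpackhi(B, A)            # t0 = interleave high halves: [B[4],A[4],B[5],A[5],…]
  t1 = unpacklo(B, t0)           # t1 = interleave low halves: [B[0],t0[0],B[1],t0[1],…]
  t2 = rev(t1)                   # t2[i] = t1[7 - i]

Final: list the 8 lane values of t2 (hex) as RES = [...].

  t0: d3 82 62 ae 71 de fd 23
  t1: b5 d3 c7 82 82 62 93 ae
  t2: ae 93 62 82 82 c7 d3 b5

RES = [0xae, 0x93, 0x62, 0x82, 0x82, 0xc7, 0xd3, 0xb5]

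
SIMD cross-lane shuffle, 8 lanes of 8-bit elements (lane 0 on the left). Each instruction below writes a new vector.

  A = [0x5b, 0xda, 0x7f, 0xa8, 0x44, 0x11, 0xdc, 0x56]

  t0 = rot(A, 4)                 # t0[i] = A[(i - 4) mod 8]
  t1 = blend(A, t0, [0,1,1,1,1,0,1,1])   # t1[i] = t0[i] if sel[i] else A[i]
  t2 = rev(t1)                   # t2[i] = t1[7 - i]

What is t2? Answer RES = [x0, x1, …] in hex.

RES = [0xa8, 0x7f, 0x11, 0x5b, 0x56, 0xdc, 0x11, 0x5b]

t0 = [0x44, 0x11, 0xdc, 0x56, 0x5b, 0xda, 0x7f, 0xa8]
t1 = [0x5b, 0x11, 0xdc, 0x56, 0x5b, 0x11, 0x7f, 0xa8]
t2 = [0xa8, 0x7f, 0x11, 0x5b, 0x56, 0xdc, 0x11, 0x5b]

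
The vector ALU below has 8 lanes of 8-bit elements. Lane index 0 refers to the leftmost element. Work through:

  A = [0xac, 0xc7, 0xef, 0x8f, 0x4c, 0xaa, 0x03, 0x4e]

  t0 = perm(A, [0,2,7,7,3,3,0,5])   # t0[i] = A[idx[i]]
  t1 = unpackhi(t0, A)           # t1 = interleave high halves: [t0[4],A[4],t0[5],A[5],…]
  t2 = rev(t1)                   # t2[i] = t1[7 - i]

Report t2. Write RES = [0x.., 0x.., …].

→ t0 |ac|ef|4e|4e|8f|8f|ac|aa|
→ t1 |8f|4c|8f|aa|ac|03|aa|4e|
→ t2 |4e|aa|03|ac|aa|8f|4c|8f|

RES = [ 0x4e  0xaa  0x03  0xac  0xaa  0x8f  0x4c  0x8f ]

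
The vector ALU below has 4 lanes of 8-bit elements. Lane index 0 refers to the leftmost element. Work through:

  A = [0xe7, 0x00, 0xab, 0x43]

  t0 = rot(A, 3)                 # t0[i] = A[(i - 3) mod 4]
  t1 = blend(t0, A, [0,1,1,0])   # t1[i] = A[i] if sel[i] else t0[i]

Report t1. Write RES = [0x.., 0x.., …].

  t0: 00 ab 43 e7
  t1: 00 00 ab e7

RES = [ 0x00  0x00  0xab  0xe7 ]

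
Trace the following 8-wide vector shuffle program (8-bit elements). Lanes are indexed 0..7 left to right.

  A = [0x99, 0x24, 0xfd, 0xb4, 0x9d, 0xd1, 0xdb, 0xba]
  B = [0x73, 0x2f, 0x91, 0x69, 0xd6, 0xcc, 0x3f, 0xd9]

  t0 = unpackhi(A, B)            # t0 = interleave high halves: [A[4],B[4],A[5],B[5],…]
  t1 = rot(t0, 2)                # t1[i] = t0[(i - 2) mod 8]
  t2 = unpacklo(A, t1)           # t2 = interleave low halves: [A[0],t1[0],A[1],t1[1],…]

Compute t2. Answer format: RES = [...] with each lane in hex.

t0 = [0x9d, 0xd6, 0xd1, 0xcc, 0xdb, 0x3f, 0xba, 0xd9]
t1 = [0xba, 0xd9, 0x9d, 0xd6, 0xd1, 0xcc, 0xdb, 0x3f]
t2 = [0x99, 0xba, 0x24, 0xd9, 0xfd, 0x9d, 0xb4, 0xd6]

RES = [0x99, 0xba, 0x24, 0xd9, 0xfd, 0x9d, 0xb4, 0xd6]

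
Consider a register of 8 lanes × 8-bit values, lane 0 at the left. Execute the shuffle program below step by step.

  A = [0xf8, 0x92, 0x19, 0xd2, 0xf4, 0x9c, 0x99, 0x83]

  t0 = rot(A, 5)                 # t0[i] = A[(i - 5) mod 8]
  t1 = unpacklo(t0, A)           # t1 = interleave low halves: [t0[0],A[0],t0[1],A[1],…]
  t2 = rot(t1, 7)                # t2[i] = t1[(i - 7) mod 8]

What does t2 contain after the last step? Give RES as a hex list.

→ t0 |d2|f4|9c|99|83|f8|92|19|
→ t1 |d2|f8|f4|92|9c|19|99|d2|
→ t2 |f8|f4|92|9c|19|99|d2|d2|

RES = [ 0xf8  0xf4  0x92  0x9c  0x19  0x99  0xd2  0xd2 ]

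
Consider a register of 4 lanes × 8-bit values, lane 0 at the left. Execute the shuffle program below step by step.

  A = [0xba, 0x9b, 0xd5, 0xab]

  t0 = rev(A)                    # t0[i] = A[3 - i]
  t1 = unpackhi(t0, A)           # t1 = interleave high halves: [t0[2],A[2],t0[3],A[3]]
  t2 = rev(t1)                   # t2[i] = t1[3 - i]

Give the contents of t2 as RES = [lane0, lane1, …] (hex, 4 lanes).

t0 = [0xab, 0xd5, 0x9b, 0xba]
t1 = [0x9b, 0xd5, 0xba, 0xab]
t2 = [0xab, 0xba, 0xd5, 0x9b]

RES = [0xab, 0xba, 0xd5, 0x9b]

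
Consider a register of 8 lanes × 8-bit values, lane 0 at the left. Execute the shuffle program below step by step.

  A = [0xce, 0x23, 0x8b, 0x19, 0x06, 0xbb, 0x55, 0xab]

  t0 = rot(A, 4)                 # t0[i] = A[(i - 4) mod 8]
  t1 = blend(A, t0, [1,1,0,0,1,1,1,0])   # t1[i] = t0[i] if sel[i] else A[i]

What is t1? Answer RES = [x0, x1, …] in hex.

→ t0 |06|bb|55|ab|ce|23|8b|19|
→ t1 |06|bb|8b|19|ce|23|8b|ab|

RES = [0x06, 0xbb, 0x8b, 0x19, 0xce, 0x23, 0x8b, 0xab]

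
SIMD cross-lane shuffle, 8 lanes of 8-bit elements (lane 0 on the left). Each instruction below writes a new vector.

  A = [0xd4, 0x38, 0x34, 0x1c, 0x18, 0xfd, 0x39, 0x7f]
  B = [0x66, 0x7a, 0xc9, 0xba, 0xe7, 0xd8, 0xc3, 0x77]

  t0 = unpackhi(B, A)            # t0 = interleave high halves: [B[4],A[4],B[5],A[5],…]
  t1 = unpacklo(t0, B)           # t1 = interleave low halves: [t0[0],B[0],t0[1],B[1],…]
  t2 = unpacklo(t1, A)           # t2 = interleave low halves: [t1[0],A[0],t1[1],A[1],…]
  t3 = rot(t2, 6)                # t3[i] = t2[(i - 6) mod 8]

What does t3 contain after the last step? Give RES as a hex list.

t0 = [0xe7, 0x18, 0xd8, 0xfd, 0xc3, 0x39, 0x77, 0x7f]
t1 = [0xe7, 0x66, 0x18, 0x7a, 0xd8, 0xc9, 0xfd, 0xba]
t2 = [0xe7, 0xd4, 0x66, 0x38, 0x18, 0x34, 0x7a, 0x1c]
t3 = [0x66, 0x38, 0x18, 0x34, 0x7a, 0x1c, 0xe7, 0xd4]

RES = [ 0x66  0x38  0x18  0x34  0x7a  0x1c  0xe7  0xd4 ]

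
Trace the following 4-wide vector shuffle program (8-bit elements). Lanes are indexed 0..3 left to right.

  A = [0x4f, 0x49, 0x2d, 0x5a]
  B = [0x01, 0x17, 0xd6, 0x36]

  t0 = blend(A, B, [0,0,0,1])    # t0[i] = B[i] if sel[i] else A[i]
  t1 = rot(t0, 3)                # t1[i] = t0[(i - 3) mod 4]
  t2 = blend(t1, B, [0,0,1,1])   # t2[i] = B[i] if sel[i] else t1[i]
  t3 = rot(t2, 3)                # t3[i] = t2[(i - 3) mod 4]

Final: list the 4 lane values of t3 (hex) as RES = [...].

RES = [ 0x2d  0xd6  0x36  0x49 ]

→ t0 |4f|49|2d|36|
→ t1 |49|2d|36|4f|
→ t2 |49|2d|d6|36|
→ t3 |2d|d6|36|49|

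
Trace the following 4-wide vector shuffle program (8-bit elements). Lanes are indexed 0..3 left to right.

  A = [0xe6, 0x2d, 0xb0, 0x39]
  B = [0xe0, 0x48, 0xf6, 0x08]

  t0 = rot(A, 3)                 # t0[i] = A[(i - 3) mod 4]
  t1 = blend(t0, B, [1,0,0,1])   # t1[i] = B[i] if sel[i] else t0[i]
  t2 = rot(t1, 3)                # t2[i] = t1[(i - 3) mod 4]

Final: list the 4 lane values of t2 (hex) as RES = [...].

RES = [ 0xb0  0x39  0x08  0xe0 ]

t0 = [0x2d, 0xb0, 0x39, 0xe6]
t1 = [0xe0, 0xb0, 0x39, 0x08]
t2 = [0xb0, 0x39, 0x08, 0xe0]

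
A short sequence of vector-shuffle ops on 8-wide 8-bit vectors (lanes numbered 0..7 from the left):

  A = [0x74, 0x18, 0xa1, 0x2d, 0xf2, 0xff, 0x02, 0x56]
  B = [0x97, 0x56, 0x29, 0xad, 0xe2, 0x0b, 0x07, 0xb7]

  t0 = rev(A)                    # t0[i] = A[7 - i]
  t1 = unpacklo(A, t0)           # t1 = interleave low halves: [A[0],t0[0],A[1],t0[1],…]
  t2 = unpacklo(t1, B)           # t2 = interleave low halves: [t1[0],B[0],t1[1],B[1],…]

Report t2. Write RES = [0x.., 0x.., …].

→ t0 |56|02|ff|f2|2d|a1|18|74|
→ t1 |74|56|18|02|a1|ff|2d|f2|
→ t2 |74|97|56|56|18|29|02|ad|

RES = [ 0x74  0x97  0x56  0x56  0x18  0x29  0x02  0xad ]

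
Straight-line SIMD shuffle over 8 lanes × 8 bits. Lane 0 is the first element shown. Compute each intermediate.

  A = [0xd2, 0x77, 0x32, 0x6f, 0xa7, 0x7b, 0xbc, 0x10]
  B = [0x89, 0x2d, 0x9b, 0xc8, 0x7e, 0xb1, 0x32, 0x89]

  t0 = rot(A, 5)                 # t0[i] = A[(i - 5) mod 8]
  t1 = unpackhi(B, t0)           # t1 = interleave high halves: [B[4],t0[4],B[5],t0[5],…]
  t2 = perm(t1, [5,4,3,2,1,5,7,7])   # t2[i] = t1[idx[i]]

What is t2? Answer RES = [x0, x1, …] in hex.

→ t0 |6f|a7|7b|bc|10|d2|77|32|
→ t1 |7e|10|b1|d2|32|77|89|32|
→ t2 |77|32|d2|b1|10|77|32|32|

RES = [ 0x77  0x32  0xd2  0xb1  0x10  0x77  0x32  0x32 ]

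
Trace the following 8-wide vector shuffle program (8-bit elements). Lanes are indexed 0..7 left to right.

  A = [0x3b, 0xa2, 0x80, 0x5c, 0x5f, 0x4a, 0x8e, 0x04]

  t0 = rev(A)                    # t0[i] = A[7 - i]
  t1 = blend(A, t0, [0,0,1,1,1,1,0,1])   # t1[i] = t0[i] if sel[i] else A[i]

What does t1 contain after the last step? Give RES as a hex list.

→ t0 |04|8e|4a|5f|5c|80|a2|3b|
→ t1 |3b|a2|4a|5f|5c|80|8e|3b|

RES = [0x3b, 0xa2, 0x4a, 0x5f, 0x5c, 0x80, 0x8e, 0x3b]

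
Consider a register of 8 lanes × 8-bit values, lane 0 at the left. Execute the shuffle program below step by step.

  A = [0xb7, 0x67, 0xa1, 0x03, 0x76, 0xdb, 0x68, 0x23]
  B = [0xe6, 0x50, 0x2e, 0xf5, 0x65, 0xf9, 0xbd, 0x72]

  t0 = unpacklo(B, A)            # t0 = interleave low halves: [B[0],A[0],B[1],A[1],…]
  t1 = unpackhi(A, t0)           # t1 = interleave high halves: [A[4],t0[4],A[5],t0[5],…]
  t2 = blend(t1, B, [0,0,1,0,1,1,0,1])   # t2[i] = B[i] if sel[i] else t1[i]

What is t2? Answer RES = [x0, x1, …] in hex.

t0 = [0xe6, 0xb7, 0x50, 0x67, 0x2e, 0xa1, 0xf5, 0x03]
t1 = [0x76, 0x2e, 0xdb, 0xa1, 0x68, 0xf5, 0x23, 0x03]
t2 = [0x76, 0x2e, 0x2e, 0xa1, 0x65, 0xf9, 0x23, 0x72]

RES = [ 0x76  0x2e  0x2e  0xa1  0x65  0xf9  0x23  0x72 ]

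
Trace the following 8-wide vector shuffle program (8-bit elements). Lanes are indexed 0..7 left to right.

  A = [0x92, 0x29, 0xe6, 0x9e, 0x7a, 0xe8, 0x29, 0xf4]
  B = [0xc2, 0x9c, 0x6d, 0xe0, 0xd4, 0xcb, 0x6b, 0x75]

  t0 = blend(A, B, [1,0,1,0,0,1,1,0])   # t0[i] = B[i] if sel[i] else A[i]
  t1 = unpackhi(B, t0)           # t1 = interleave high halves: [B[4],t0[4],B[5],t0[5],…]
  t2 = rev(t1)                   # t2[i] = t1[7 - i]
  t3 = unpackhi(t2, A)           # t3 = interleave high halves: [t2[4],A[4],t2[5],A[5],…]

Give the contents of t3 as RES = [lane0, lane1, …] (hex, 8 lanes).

  t0: c2 29 6d 9e 7a cb 6b f4
  t1: d4 7a cb cb 6b 6b 75 f4
  t2: f4 75 6b 6b cb cb 7a d4
  t3: cb 7a cb e8 7a 29 d4 f4

RES = [0xcb, 0x7a, 0xcb, 0xe8, 0x7a, 0x29, 0xd4, 0xf4]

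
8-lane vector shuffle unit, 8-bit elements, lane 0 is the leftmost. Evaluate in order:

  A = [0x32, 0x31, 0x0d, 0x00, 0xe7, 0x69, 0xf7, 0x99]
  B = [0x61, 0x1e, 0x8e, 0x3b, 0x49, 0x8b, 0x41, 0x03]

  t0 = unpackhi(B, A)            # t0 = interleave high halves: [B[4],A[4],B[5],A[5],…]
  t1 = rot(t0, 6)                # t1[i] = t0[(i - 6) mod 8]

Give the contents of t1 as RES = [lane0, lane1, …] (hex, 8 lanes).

  t0: 49 e7 8b 69 41 f7 03 99
  t1: 8b 69 41 f7 03 99 49 e7

RES = [0x8b, 0x69, 0x41, 0xf7, 0x03, 0x99, 0x49, 0xe7]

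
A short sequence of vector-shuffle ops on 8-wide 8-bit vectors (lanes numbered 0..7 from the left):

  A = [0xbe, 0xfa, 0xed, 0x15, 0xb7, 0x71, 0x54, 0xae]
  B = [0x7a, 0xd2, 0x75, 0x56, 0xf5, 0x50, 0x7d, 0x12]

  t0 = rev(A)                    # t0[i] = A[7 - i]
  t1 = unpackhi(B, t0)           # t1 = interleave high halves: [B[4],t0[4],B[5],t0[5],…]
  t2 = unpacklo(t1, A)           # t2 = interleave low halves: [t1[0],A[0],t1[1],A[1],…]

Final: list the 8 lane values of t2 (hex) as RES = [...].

  t0: ae 54 71 b7 15 ed fa be
  t1: f5 15 50 ed 7d fa 12 be
  t2: f5 be 15 fa 50 ed ed 15

RES = [ 0xf5  0xbe  0x15  0xfa  0x50  0xed  0xed  0x15 ]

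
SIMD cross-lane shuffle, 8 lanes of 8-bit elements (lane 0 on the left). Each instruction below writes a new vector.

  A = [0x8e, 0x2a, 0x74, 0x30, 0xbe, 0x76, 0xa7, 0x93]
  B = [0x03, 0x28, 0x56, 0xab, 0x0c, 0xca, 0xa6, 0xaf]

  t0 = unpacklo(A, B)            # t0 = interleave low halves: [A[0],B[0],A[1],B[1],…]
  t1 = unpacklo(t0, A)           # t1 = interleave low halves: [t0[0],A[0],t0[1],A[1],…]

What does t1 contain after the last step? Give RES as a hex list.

→ t0 |8e|03|2a|28|74|56|30|ab|
→ t1 |8e|8e|03|2a|2a|74|28|30|

RES = [ 0x8e  0x8e  0x03  0x2a  0x2a  0x74  0x28  0x30 ]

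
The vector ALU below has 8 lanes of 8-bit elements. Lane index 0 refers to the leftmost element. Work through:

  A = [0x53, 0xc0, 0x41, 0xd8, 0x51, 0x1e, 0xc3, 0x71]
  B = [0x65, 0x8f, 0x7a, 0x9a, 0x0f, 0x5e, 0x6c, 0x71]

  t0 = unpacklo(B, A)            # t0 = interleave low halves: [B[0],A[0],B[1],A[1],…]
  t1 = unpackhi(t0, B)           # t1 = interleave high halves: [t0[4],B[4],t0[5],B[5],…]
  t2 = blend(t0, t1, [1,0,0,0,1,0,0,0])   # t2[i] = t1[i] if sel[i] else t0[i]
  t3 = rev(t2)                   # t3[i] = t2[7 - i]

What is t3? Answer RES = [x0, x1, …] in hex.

→ t0 |65|53|8f|c0|7a|41|9a|d8|
→ t1 |7a|0f|41|5e|9a|6c|d8|71|
→ t2 |7a|53|8f|c0|9a|41|9a|d8|
→ t3 |d8|9a|41|9a|c0|8f|53|7a|

RES = [0xd8, 0x9a, 0x41, 0x9a, 0xc0, 0x8f, 0x53, 0x7a]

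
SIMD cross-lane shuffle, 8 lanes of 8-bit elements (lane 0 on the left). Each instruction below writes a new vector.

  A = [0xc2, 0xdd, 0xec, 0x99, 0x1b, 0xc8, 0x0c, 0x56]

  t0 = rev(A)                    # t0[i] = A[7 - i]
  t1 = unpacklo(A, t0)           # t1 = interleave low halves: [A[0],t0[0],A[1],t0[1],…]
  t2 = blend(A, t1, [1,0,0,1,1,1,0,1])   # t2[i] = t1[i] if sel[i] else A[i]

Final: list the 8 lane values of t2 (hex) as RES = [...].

RES = [ 0xc2  0xdd  0xec  0x0c  0xec  0xc8  0x0c  0x1b ]

t0 = [0x56, 0x0c, 0xc8, 0x1b, 0x99, 0xec, 0xdd, 0xc2]
t1 = [0xc2, 0x56, 0xdd, 0x0c, 0xec, 0xc8, 0x99, 0x1b]
t2 = [0xc2, 0xdd, 0xec, 0x0c, 0xec, 0xc8, 0x0c, 0x1b]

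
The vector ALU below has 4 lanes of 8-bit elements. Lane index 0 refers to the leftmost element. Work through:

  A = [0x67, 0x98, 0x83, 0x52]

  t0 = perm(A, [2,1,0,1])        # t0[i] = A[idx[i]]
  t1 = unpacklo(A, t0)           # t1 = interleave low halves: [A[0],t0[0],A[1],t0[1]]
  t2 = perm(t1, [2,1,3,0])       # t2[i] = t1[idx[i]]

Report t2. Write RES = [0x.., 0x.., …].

RES = [ 0x98  0x83  0x98  0x67 ]

→ t0 |83|98|67|98|
→ t1 |67|83|98|98|
→ t2 |98|83|98|67|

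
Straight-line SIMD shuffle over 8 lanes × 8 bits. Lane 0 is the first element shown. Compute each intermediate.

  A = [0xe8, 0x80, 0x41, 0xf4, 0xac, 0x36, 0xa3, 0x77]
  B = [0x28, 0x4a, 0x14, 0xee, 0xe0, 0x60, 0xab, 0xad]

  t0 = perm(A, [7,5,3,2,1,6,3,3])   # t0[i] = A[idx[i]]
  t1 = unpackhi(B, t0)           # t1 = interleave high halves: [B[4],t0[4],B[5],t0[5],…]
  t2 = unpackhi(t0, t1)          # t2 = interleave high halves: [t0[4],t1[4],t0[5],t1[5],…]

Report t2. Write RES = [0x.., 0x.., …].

RES = [ 0x80  0xab  0xa3  0xf4  0xf4  0xad  0xf4  0xf4 ]

  t0: 77 36 f4 41 80 a3 f4 f4
  t1: e0 80 60 a3 ab f4 ad f4
  t2: 80 ab a3 f4 f4 ad f4 f4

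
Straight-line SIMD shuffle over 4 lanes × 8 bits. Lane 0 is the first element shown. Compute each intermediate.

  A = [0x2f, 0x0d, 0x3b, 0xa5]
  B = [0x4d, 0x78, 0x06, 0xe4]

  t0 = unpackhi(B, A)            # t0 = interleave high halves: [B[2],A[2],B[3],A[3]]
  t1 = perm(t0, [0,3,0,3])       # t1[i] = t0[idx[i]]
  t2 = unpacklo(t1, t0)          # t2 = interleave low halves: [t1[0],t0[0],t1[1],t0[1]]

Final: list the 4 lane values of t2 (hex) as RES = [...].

t0 = [0x06, 0x3b, 0xe4, 0xa5]
t1 = [0x06, 0xa5, 0x06, 0xa5]
t2 = [0x06, 0x06, 0xa5, 0x3b]

RES = [ 0x06  0x06  0xa5  0x3b ]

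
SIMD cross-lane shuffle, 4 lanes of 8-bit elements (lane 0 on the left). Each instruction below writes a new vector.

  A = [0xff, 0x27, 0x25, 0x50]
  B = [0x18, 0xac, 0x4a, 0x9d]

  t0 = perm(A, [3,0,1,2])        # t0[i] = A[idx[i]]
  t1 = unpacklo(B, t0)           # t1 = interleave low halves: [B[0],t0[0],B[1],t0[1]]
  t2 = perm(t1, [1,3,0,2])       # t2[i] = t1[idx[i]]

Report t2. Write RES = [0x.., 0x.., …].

RES = [0x50, 0xff, 0x18, 0xac]

t0 = [0x50, 0xff, 0x27, 0x25]
t1 = [0x18, 0x50, 0xac, 0xff]
t2 = [0x50, 0xff, 0x18, 0xac]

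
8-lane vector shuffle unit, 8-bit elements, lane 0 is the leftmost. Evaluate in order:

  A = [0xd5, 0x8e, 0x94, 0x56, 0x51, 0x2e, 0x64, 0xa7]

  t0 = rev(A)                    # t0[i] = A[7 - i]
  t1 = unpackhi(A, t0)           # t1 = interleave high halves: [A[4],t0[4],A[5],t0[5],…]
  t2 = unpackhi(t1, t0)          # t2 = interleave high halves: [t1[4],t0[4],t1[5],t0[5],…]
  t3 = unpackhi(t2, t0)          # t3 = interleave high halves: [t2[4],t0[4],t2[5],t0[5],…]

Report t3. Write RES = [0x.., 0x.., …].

t0 = [0xa7, 0x64, 0x2e, 0x51, 0x56, 0x94, 0x8e, 0xd5]
t1 = [0x51, 0x56, 0x2e, 0x94, 0x64, 0x8e, 0xa7, 0xd5]
t2 = [0x64, 0x56, 0x8e, 0x94, 0xa7, 0x8e, 0xd5, 0xd5]
t3 = [0xa7, 0x56, 0x8e, 0x94, 0xd5, 0x8e, 0xd5, 0xd5]

RES = [0xa7, 0x56, 0x8e, 0x94, 0xd5, 0x8e, 0xd5, 0xd5]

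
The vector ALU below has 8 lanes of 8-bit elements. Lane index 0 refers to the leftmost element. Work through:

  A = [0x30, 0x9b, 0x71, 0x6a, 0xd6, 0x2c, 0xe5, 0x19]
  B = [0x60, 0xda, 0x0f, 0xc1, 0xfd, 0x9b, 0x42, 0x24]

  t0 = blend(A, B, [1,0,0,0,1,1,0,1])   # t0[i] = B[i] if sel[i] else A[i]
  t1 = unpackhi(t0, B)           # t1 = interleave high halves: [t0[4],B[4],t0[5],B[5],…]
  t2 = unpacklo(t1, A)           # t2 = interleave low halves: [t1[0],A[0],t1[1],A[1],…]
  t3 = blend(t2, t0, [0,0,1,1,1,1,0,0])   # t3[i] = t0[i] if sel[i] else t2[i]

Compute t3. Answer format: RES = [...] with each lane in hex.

RES = [0xfd, 0x30, 0x71, 0x6a, 0xfd, 0x9b, 0x9b, 0x6a]

t0 = [0x60, 0x9b, 0x71, 0x6a, 0xfd, 0x9b, 0xe5, 0x24]
t1 = [0xfd, 0xfd, 0x9b, 0x9b, 0xe5, 0x42, 0x24, 0x24]
t2 = [0xfd, 0x30, 0xfd, 0x9b, 0x9b, 0x71, 0x9b, 0x6a]
t3 = [0xfd, 0x30, 0x71, 0x6a, 0xfd, 0x9b, 0x9b, 0x6a]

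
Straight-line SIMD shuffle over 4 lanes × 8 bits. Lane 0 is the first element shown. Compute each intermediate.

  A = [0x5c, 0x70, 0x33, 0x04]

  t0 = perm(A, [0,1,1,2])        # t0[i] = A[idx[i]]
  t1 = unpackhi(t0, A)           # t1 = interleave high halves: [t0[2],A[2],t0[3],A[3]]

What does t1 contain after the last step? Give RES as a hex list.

  t0: 5c 70 70 33
  t1: 70 33 33 04

RES = [0x70, 0x33, 0x33, 0x04]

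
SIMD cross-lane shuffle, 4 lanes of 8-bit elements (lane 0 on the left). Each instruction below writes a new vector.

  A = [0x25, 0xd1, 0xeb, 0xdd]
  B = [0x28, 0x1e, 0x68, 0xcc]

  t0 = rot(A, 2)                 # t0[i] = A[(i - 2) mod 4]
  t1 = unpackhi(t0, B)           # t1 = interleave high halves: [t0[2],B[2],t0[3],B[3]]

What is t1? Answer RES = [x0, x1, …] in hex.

  t0: eb dd 25 d1
  t1: 25 68 d1 cc

RES = [ 0x25  0x68  0xd1  0xcc ]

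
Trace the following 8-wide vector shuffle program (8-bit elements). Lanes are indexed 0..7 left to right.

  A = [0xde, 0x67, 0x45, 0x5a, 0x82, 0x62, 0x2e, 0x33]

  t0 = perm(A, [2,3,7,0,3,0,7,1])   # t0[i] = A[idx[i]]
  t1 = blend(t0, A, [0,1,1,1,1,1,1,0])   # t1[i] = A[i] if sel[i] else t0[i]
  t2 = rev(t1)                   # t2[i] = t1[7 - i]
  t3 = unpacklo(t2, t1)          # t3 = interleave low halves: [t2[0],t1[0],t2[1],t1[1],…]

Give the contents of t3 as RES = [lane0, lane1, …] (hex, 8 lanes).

→ t0 |45|5a|33|de|5a|de|33|67|
→ t1 |45|67|45|5a|82|62|2e|67|
→ t2 |67|2e|62|82|5a|45|67|45|
→ t3 |67|45|2e|67|62|45|82|5a|

RES = [0x67, 0x45, 0x2e, 0x67, 0x62, 0x45, 0x82, 0x5a]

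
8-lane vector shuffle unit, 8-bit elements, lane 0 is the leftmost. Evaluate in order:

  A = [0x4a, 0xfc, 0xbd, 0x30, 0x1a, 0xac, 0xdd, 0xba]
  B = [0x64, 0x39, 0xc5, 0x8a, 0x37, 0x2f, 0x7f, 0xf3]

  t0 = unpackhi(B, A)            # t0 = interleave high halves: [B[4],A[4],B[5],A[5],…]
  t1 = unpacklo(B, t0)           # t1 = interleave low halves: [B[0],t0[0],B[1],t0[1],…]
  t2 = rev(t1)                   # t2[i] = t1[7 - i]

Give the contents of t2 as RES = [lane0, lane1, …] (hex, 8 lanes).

→ t0 |37|1a|2f|ac|7f|dd|f3|ba|
→ t1 |64|37|39|1a|c5|2f|8a|ac|
→ t2 |ac|8a|2f|c5|1a|39|37|64|

RES = [ 0xac  0x8a  0x2f  0xc5  0x1a  0x39  0x37  0x64 ]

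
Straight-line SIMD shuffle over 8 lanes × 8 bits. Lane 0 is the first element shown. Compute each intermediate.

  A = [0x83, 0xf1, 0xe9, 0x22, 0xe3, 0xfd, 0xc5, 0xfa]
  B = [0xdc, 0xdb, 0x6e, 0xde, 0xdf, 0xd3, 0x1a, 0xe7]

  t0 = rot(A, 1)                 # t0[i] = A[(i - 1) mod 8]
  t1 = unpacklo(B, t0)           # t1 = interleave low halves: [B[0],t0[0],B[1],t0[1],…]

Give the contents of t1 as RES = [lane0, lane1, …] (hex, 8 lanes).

t0 = [0xfa, 0x83, 0xf1, 0xe9, 0x22, 0xe3, 0xfd, 0xc5]
t1 = [0xdc, 0xfa, 0xdb, 0x83, 0x6e, 0xf1, 0xde, 0xe9]

RES = [ 0xdc  0xfa  0xdb  0x83  0x6e  0xf1  0xde  0xe9 ]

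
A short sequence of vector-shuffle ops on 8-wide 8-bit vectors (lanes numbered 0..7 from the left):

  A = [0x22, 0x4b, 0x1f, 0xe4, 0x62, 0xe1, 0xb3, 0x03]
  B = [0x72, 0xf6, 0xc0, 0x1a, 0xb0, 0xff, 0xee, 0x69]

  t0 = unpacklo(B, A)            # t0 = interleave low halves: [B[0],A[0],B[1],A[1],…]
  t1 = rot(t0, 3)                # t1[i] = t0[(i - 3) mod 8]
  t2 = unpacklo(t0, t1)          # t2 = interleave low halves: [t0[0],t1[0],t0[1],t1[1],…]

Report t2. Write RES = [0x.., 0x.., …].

t0 = [0x72, 0x22, 0xf6, 0x4b, 0xc0, 0x1f, 0x1a, 0xe4]
t1 = [0x1f, 0x1a, 0xe4, 0x72, 0x22, 0xf6, 0x4b, 0xc0]
t2 = [0x72, 0x1f, 0x22, 0x1a, 0xf6, 0xe4, 0x4b, 0x72]

RES = [0x72, 0x1f, 0x22, 0x1a, 0xf6, 0xe4, 0x4b, 0x72]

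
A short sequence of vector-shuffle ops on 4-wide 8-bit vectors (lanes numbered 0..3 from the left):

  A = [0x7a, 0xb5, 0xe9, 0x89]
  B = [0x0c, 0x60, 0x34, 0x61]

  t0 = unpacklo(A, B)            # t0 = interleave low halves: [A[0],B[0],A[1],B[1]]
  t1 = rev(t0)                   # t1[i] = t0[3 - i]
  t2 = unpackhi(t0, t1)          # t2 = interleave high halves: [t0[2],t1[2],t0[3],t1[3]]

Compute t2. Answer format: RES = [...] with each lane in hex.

RES = [ 0xb5  0x0c  0x60  0x7a ]

  t0: 7a 0c b5 60
  t1: 60 b5 0c 7a
  t2: b5 0c 60 7a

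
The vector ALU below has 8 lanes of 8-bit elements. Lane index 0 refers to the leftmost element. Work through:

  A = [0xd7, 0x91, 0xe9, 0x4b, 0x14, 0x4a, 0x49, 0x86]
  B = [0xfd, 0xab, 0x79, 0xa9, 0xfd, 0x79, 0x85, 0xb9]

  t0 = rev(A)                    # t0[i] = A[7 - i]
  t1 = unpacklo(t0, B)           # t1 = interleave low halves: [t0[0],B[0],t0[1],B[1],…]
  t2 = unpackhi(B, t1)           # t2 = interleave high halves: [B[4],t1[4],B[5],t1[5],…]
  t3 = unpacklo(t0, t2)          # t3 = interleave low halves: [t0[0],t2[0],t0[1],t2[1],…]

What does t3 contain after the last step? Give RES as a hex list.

RES = [0x86, 0xfd, 0x49, 0x4a, 0x4a, 0x79, 0x14, 0x79]

→ t0 |86|49|4a|14|4b|e9|91|d7|
→ t1 |86|fd|49|ab|4a|79|14|a9|
→ t2 |fd|4a|79|79|85|14|b9|a9|
→ t3 |86|fd|49|4a|4a|79|14|79|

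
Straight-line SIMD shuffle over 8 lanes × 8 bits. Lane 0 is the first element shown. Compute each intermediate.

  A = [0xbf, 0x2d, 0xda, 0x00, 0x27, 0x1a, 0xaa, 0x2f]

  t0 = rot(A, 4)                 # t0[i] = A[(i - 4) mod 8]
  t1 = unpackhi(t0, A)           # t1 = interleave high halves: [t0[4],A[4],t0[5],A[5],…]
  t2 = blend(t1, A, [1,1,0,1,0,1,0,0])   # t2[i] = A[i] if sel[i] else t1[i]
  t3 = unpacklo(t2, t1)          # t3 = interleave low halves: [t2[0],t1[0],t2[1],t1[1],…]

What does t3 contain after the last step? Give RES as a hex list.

RES = [0xbf, 0xbf, 0x2d, 0x27, 0x2d, 0x2d, 0x00, 0x1a]

  t0: 27 1a aa 2f bf 2d da 00
  t1: bf 27 2d 1a da aa 00 2f
  t2: bf 2d 2d 00 da 1a 00 2f
  t3: bf bf 2d 27 2d 2d 00 1a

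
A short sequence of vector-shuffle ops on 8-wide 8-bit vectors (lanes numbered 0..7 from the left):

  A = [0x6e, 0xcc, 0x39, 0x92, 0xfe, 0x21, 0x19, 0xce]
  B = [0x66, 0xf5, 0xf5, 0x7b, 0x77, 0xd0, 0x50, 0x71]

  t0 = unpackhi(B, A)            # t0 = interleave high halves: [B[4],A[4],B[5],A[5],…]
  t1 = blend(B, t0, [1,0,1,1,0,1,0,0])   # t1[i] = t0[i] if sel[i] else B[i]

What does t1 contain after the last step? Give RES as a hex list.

RES = [0x77, 0xf5, 0xd0, 0x21, 0x77, 0x19, 0x50, 0x71]

→ t0 |77|fe|d0|21|50|19|71|ce|
→ t1 |77|f5|d0|21|77|19|50|71|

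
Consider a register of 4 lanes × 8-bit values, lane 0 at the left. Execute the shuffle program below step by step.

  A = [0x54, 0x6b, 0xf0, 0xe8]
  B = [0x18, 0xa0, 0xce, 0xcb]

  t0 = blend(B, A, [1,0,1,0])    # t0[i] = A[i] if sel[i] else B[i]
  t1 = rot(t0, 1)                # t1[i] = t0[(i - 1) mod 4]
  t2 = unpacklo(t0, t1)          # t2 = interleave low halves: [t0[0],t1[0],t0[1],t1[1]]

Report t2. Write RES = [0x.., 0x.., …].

RES = [ 0x54  0xcb  0xa0  0x54 ]

→ t0 |54|a0|f0|cb|
→ t1 |cb|54|a0|f0|
→ t2 |54|cb|a0|54|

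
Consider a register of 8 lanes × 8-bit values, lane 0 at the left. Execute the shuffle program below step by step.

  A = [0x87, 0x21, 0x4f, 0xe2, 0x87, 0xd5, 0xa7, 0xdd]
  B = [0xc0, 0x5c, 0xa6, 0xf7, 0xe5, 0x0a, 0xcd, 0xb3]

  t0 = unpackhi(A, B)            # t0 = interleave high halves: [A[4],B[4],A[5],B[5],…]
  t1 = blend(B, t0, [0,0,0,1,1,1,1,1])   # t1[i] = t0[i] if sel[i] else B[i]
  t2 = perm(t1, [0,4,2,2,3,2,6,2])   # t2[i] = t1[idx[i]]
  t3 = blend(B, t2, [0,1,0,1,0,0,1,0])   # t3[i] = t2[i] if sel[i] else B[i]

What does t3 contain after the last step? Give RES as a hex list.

RES = [0xc0, 0xa7, 0xa6, 0xa6, 0xe5, 0x0a, 0xdd, 0xb3]

→ t0 |87|e5|d5|0a|a7|cd|dd|b3|
→ t1 |c0|5c|a6|0a|a7|cd|dd|b3|
→ t2 |c0|a7|a6|a6|0a|a6|dd|a6|
→ t3 |c0|a7|a6|a6|e5|0a|dd|b3|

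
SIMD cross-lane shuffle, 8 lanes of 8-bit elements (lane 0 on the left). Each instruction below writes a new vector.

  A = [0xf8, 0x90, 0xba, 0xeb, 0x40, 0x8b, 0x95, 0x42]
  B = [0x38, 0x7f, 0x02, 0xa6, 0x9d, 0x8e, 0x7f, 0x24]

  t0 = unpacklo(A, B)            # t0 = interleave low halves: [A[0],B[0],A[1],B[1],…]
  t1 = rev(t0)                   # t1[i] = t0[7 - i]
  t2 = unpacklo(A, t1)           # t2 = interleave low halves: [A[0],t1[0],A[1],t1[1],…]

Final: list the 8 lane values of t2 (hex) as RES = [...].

RES = [ 0xf8  0xa6  0x90  0xeb  0xba  0x02  0xeb  0xba ]

t0 = [0xf8, 0x38, 0x90, 0x7f, 0xba, 0x02, 0xeb, 0xa6]
t1 = [0xa6, 0xeb, 0x02, 0xba, 0x7f, 0x90, 0x38, 0xf8]
t2 = [0xf8, 0xa6, 0x90, 0xeb, 0xba, 0x02, 0xeb, 0xba]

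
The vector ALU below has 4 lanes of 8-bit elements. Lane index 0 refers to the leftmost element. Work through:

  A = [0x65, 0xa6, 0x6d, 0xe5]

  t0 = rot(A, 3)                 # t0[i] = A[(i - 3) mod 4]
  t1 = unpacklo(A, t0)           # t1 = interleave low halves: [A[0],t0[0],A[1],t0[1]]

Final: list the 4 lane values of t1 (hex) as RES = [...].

RES = [0x65, 0xa6, 0xa6, 0x6d]

  t0: a6 6d e5 65
  t1: 65 a6 a6 6d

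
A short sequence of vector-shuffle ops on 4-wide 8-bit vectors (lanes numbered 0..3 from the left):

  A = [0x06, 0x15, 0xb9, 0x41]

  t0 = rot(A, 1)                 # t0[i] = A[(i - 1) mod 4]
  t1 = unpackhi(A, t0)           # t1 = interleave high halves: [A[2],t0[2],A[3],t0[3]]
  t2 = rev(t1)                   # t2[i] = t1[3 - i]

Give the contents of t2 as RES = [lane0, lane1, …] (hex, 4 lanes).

t0 = [0x41, 0x06, 0x15, 0xb9]
t1 = [0xb9, 0x15, 0x41, 0xb9]
t2 = [0xb9, 0x41, 0x15, 0xb9]

RES = [ 0xb9  0x41  0x15  0xb9 ]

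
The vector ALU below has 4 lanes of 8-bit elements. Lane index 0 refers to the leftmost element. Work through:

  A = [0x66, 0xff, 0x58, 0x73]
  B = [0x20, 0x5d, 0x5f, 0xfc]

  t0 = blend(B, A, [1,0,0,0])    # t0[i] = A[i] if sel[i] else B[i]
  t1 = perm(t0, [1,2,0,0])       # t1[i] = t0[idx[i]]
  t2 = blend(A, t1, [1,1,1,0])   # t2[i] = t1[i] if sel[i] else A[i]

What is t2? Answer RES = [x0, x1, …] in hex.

RES = [ 0x5d  0x5f  0x66  0x73 ]

→ t0 |66|5d|5f|fc|
→ t1 |5d|5f|66|66|
→ t2 |5d|5f|66|73|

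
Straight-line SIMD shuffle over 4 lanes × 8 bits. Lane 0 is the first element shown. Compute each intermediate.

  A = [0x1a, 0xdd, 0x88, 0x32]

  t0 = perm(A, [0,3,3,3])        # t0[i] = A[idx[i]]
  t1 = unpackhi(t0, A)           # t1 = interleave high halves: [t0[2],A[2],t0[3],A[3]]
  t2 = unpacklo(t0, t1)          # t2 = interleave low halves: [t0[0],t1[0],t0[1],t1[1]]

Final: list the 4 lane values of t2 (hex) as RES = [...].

  t0: 1a 32 32 32
  t1: 32 88 32 32
  t2: 1a 32 32 88

RES = [ 0x1a  0x32  0x32  0x88 ]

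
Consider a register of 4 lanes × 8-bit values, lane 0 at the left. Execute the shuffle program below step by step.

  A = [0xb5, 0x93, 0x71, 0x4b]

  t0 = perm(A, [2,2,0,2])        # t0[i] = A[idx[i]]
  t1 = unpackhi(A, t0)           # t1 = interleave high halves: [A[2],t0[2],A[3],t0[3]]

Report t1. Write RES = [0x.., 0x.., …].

RES = [ 0x71  0xb5  0x4b  0x71 ]

→ t0 |71|71|b5|71|
→ t1 |71|b5|4b|71|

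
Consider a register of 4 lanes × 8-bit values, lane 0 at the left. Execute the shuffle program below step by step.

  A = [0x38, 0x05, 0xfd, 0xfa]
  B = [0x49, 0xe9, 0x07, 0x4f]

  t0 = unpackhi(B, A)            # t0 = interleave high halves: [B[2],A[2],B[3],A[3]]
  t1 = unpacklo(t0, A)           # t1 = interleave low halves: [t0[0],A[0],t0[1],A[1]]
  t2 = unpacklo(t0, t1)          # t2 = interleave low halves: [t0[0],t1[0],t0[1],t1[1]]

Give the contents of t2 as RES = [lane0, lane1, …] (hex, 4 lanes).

→ t0 |07|fd|4f|fa|
→ t1 |07|38|fd|05|
→ t2 |07|07|fd|38|

RES = [ 0x07  0x07  0xfd  0x38 ]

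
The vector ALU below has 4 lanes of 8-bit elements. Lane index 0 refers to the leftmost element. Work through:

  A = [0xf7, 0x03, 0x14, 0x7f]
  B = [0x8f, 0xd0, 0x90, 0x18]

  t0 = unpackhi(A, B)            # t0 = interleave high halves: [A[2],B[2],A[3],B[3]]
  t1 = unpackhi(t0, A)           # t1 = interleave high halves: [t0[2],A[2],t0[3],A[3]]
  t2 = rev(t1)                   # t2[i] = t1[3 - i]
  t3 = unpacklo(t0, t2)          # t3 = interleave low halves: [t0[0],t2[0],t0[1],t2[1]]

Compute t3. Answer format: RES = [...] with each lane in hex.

  t0: 14 90 7f 18
  t1: 7f 14 18 7f
  t2: 7f 18 14 7f
  t3: 14 7f 90 18

RES = [ 0x14  0x7f  0x90  0x18 ]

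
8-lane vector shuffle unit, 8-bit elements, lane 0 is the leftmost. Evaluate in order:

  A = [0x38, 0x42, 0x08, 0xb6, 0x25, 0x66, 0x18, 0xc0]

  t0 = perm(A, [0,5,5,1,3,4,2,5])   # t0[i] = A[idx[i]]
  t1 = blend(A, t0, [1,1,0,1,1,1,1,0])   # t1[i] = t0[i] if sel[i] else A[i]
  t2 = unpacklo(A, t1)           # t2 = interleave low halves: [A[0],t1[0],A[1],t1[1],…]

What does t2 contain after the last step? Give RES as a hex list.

RES = [0x38, 0x38, 0x42, 0x66, 0x08, 0x08, 0xb6, 0x42]

t0 = [0x38, 0x66, 0x66, 0x42, 0xb6, 0x25, 0x08, 0x66]
t1 = [0x38, 0x66, 0x08, 0x42, 0xb6, 0x25, 0x08, 0xc0]
t2 = [0x38, 0x38, 0x42, 0x66, 0x08, 0x08, 0xb6, 0x42]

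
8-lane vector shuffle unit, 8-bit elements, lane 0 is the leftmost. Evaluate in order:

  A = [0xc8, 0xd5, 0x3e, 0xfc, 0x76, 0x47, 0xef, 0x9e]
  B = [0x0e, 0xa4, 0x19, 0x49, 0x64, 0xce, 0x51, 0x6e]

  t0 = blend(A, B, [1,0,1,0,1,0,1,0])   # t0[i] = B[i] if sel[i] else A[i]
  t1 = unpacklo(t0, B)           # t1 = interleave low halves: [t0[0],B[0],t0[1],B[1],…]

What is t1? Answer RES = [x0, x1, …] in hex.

t0 = [0x0e, 0xd5, 0x19, 0xfc, 0x64, 0x47, 0x51, 0x9e]
t1 = [0x0e, 0x0e, 0xd5, 0xa4, 0x19, 0x19, 0xfc, 0x49]

RES = [0x0e, 0x0e, 0xd5, 0xa4, 0x19, 0x19, 0xfc, 0x49]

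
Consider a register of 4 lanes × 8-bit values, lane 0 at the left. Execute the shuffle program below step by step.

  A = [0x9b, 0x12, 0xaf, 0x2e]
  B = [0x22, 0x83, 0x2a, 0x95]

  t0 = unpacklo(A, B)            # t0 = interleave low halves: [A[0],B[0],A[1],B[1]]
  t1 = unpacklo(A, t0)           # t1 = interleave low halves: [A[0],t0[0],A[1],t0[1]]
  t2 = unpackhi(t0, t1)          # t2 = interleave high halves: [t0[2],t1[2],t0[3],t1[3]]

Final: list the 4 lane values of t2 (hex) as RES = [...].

→ t0 |9b|22|12|83|
→ t1 |9b|9b|12|22|
→ t2 |12|12|83|22|

RES = [0x12, 0x12, 0x83, 0x22]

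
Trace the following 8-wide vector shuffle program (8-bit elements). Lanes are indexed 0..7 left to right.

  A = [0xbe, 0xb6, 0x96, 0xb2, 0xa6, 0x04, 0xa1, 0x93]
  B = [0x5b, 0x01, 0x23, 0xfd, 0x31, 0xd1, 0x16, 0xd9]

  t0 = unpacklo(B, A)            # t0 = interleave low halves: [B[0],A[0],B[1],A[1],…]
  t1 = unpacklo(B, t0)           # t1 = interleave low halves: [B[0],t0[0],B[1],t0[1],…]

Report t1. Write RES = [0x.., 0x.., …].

  t0: 5b be 01 b6 23 96 fd b2
  t1: 5b 5b 01 be 23 01 fd b6

RES = [ 0x5b  0x5b  0x01  0xbe  0x23  0x01  0xfd  0xb6 ]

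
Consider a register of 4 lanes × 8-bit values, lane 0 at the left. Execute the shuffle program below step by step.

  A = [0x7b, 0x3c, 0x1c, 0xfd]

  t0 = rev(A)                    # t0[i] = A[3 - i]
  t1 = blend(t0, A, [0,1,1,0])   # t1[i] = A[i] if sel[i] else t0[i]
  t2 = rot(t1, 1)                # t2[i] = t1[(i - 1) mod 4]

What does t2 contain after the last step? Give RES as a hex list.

  t0: fd 1c 3c 7b
  t1: fd 3c 1c 7b
  t2: 7b fd 3c 1c

RES = [ 0x7b  0xfd  0x3c  0x1c ]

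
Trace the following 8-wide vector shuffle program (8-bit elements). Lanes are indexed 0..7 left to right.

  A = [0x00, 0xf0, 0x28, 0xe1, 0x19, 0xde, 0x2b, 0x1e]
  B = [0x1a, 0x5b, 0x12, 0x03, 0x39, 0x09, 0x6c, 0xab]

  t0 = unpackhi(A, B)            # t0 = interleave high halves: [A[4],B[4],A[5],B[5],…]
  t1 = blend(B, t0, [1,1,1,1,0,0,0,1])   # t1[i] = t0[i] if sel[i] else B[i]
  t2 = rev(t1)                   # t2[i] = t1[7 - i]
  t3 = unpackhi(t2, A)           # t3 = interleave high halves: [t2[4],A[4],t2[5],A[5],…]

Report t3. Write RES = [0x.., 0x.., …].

RES = [0x09, 0x19, 0xde, 0xde, 0x39, 0x2b, 0x19, 0x1e]

  t0: 19 39 de 09 2b 6c 1e ab
  t1: 19 39 de 09 39 09 6c ab
  t2: ab 6c 09 39 09 de 39 19
  t3: 09 19 de de 39 2b 19 1e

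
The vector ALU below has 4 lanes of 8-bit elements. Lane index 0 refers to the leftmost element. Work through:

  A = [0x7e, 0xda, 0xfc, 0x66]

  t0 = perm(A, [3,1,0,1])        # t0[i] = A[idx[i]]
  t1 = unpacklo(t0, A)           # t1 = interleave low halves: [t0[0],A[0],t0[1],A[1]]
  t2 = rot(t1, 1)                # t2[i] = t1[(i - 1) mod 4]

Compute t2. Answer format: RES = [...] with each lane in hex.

RES = [ 0xda  0x66  0x7e  0xda ]

t0 = [0x66, 0xda, 0x7e, 0xda]
t1 = [0x66, 0x7e, 0xda, 0xda]
t2 = [0xda, 0x66, 0x7e, 0xda]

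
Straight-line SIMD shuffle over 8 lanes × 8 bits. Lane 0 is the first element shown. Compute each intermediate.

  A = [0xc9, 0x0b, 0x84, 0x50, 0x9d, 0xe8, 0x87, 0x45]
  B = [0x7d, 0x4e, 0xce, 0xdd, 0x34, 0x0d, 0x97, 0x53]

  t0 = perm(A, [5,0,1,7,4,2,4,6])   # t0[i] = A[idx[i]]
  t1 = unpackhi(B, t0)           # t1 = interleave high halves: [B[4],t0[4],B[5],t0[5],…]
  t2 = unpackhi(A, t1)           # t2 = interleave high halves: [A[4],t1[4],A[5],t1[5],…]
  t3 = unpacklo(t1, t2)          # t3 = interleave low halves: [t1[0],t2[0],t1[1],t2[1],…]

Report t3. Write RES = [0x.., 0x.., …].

RES = [ 0x34  0x9d  0x9d  0x97  0x0d  0xe8  0x84  0x9d ]

  t0: e8 c9 0b 45 9d 84 9d 87
  t1: 34 9d 0d 84 97 9d 53 87
  t2: 9d 97 e8 9d 87 53 45 87
  t3: 34 9d 9d 97 0d e8 84 9d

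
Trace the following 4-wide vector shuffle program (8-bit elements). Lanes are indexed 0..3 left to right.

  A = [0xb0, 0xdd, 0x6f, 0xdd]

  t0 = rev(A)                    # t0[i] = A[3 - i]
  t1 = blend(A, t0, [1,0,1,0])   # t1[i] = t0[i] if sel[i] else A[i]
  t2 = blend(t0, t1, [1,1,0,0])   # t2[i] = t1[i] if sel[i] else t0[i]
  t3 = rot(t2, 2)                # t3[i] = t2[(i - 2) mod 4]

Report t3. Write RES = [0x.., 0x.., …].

  t0: dd 6f dd b0
  t1: dd dd dd dd
  t2: dd dd dd b0
  t3: dd b0 dd dd

RES = [ 0xdd  0xb0  0xdd  0xdd ]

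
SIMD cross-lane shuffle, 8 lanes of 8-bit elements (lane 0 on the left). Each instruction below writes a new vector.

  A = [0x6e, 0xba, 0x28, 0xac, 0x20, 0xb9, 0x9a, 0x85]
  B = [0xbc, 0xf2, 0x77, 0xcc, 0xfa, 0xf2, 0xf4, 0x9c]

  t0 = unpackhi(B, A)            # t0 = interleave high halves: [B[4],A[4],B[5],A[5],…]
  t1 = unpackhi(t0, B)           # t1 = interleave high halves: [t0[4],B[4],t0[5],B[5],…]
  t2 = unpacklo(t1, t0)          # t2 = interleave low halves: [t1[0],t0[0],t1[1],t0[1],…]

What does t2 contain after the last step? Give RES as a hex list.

RES = [ 0xf4  0xfa  0xfa  0x20  0x9a  0xf2  0xf2  0xb9 ]

t0 = [0xfa, 0x20, 0xf2, 0xb9, 0xf4, 0x9a, 0x9c, 0x85]
t1 = [0xf4, 0xfa, 0x9a, 0xf2, 0x9c, 0xf4, 0x85, 0x9c]
t2 = [0xf4, 0xfa, 0xfa, 0x20, 0x9a, 0xf2, 0xf2, 0xb9]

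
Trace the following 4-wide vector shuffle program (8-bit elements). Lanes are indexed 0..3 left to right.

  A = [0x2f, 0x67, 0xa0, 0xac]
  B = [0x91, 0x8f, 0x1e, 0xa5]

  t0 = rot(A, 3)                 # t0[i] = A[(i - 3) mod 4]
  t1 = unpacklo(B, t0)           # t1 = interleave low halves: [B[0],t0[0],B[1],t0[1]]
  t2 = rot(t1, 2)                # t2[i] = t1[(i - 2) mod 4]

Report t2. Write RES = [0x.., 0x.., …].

t0 = [0x67, 0xa0, 0xac, 0x2f]
t1 = [0x91, 0x67, 0x8f, 0xa0]
t2 = [0x8f, 0xa0, 0x91, 0x67]

RES = [ 0x8f  0xa0  0x91  0x67 ]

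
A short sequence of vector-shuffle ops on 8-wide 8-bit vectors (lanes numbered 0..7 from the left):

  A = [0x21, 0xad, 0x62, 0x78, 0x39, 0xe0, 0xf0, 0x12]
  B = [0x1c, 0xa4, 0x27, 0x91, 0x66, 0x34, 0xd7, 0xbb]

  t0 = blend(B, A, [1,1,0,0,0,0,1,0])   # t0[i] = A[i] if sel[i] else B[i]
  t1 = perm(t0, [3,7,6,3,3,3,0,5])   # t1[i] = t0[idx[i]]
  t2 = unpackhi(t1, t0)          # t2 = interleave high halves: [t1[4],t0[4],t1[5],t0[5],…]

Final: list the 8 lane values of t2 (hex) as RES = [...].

RES = [0x91, 0x66, 0x91, 0x34, 0x21, 0xf0, 0x34, 0xbb]

t0 = [0x21, 0xad, 0x27, 0x91, 0x66, 0x34, 0xf0, 0xbb]
t1 = [0x91, 0xbb, 0xf0, 0x91, 0x91, 0x91, 0x21, 0x34]
t2 = [0x91, 0x66, 0x91, 0x34, 0x21, 0xf0, 0x34, 0xbb]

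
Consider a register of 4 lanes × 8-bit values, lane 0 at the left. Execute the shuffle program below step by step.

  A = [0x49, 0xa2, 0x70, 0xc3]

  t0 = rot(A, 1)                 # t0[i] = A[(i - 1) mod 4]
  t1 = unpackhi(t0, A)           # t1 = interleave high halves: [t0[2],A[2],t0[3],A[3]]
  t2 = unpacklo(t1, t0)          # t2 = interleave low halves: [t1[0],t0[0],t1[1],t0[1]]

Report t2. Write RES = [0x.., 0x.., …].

RES = [ 0xa2  0xc3  0x70  0x49 ]

→ t0 |c3|49|a2|70|
→ t1 |a2|70|70|c3|
→ t2 |a2|c3|70|49|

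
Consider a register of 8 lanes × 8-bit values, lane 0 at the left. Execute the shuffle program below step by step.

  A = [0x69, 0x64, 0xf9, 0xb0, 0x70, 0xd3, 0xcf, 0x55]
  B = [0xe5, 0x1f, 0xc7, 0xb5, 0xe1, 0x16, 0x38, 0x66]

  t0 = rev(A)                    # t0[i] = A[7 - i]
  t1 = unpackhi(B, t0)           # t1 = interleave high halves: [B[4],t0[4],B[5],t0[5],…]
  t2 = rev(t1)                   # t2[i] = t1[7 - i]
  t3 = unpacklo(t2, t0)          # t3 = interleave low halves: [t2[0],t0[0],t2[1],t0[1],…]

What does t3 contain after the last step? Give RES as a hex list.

  t0: 55 cf d3 70 b0 f9 64 69
  t1: e1 b0 16 f9 38 64 66 69
  t2: 69 66 64 38 f9 16 b0 e1
  t3: 69 55 66 cf 64 d3 38 70

RES = [ 0x69  0x55  0x66  0xcf  0x64  0xd3  0x38  0x70 ]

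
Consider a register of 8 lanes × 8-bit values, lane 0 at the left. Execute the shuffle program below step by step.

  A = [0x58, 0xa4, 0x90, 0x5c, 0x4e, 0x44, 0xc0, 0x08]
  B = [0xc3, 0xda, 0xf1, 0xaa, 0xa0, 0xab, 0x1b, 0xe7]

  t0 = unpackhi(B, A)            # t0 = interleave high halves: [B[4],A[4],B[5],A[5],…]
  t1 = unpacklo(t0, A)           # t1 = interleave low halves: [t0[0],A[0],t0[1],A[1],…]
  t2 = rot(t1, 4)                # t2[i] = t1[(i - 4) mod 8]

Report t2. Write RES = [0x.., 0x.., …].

RES = [ 0xab  0x90  0x44  0x5c  0xa0  0x58  0x4e  0xa4 ]

  t0: a0 4e ab 44 1b c0 e7 08
  t1: a0 58 4e a4 ab 90 44 5c
  t2: ab 90 44 5c a0 58 4e a4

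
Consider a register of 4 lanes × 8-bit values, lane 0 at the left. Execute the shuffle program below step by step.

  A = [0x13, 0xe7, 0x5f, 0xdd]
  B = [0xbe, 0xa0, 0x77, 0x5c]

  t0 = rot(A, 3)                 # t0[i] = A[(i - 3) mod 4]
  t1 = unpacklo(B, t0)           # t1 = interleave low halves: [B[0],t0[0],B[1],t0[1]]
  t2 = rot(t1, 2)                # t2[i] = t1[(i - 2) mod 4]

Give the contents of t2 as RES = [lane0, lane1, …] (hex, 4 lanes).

RES = [ 0xa0  0x5f  0xbe  0xe7 ]

→ t0 |e7|5f|dd|13|
→ t1 |be|e7|a0|5f|
→ t2 |a0|5f|be|e7|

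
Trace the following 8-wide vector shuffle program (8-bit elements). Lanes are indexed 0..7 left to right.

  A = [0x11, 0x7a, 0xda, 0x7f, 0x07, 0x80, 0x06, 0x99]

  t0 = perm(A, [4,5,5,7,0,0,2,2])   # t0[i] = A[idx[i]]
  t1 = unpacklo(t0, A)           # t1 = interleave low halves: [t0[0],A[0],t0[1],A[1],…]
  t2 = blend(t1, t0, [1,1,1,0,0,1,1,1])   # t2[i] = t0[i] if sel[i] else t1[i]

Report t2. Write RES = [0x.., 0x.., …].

  t0: 07 80 80 99 11 11 da da
  t1: 07 11 80 7a 80 da 99 7f
  t2: 07 80 80 7a 80 11 da da

RES = [ 0x07  0x80  0x80  0x7a  0x80  0x11  0xda  0xda ]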